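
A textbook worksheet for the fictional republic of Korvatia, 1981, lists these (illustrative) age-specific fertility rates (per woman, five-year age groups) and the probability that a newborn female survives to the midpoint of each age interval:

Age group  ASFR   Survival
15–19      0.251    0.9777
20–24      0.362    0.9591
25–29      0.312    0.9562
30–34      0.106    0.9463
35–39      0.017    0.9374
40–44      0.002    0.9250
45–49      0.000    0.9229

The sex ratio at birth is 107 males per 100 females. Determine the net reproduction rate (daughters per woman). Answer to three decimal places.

2.437

Proportion female at birth = 100 / (100 + 107) = 0.48309.
Per-age-group product (5 × ASFR × survival probability):
  15–19: 5 × 0.251 × 0.9777 = 1.22701
  20–24: 5 × 0.362 × 0.9591 = 1.73597
  25–29: 5 × 0.312 × 0.9562 = 1.49167
  30–34: 5 × 0.106 × 0.9463 = 0.50154
  35–39: 5 × 0.017 × 0.9374 = 0.07968
  40–44: 5 × 0.002 × 0.9250 = 0.00925
  45–49: 5 × 0.000 × 0.9229 = 0.00000
Sum = 5.04512
NRR = 0.48309 × 5.04512 = 2.43725
With NRR above 1 the population is above replacement fertility.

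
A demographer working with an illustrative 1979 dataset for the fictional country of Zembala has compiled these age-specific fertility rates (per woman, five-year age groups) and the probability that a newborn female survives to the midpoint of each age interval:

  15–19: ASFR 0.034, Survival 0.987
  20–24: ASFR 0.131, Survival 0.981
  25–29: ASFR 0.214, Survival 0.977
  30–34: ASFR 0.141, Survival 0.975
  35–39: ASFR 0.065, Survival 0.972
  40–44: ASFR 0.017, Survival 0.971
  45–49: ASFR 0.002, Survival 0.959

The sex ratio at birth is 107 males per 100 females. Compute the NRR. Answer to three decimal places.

1.426

Proportion female at birth = 100 / (100 + 107) = 0.48309.
Each age group contributes 5 × ASFR × survival:
  15–19: 5 × 0.034 × 0.987 = 0.16779
  20–24: 5 × 0.131 × 0.981 = 0.64256
  25–29: 5 × 0.214 × 0.977 = 1.04539
  30–34: 5 × 0.141 × 0.975 = 0.68738
  35–39: 5 × 0.065 × 0.972 = 0.31590
  40–44: 5 × 0.017 × 0.971 = 0.08254
  45–49: 5 × 0.002 × 0.959 = 0.00959
Sum = 2.95115
NRR = 0.48309 × 2.95115 = 1.42567
NRR > 1, so each generation more than replaces itself.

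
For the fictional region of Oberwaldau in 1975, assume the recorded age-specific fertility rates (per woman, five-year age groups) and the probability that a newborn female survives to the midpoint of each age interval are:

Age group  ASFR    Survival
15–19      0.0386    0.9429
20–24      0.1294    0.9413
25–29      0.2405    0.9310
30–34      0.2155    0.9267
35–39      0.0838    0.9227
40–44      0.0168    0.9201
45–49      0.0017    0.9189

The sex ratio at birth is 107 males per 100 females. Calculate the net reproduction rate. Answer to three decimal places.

1.633

Proportion female at birth = 100 / (100 + 107) = 0.48309.
Weighting each age-specific rate by interval width and survival:
  15–19: 5 × 0.0386 × 0.9429 = 0.18198
  20–24: 5 × 0.1294 × 0.9413 = 0.60902
  25–29: 5 × 0.2405 × 0.9310 = 1.11953
  30–34: 5 × 0.2155 × 0.9267 = 0.99852
  35–39: 5 × 0.0838 × 0.9227 = 0.38661
  40–44: 5 × 0.0168 × 0.9201 = 0.07729
  45–49: 5 × 0.0017 × 0.9189 = 0.00781
Sum = 3.38076
NRR = 0.48309 × 3.38076 = 1.63321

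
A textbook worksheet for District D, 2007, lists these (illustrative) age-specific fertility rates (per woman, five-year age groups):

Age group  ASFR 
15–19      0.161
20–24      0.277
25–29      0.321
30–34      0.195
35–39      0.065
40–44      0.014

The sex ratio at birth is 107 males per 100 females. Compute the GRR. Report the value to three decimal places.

Proportion female at birth = 100 / (100 + 107) = 0.48309.
Sum of ASFRs = 0.161 + 0.277 + 0.321 + 0.195 + 0.065 + 0.014 = 1.033
TFR = 5 × 1.033 = 5.165
GRR = 0.48309 × 5.165 = 2.49516

2.495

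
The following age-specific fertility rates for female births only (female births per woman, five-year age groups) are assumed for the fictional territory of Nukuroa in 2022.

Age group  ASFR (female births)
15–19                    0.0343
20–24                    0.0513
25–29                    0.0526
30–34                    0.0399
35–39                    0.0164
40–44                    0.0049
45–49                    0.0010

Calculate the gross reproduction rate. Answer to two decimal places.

1.00

Sum of female ASFRs = 0.0343 + 0.0513 + 0.0526 + 0.0399 + 0.0164 + 0.0049 + 0.0010 = 0.2004
GRR = 5 × 0.2004 = 1.002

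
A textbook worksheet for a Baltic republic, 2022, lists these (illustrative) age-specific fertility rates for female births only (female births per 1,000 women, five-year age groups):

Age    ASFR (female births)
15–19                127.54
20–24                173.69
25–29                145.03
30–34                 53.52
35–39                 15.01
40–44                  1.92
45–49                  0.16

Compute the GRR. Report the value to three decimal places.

Sum of female ASFRs = 127.54 + 173.69 + 145.03 + 53.52 + 15.01 + 1.92 + 0.16 = 516.87
GRR = 5 × 516.87 / 1000 = 2.58435

2.584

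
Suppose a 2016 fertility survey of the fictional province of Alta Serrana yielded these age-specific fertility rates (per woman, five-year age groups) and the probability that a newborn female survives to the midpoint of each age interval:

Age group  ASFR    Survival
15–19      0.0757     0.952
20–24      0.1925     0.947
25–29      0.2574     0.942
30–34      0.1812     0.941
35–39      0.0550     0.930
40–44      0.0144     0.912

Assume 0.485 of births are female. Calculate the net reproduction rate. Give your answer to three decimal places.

1.774

Proportion female at birth = 0.485.
Per-age-group product (5 × ASFR × survival probability):
  15–19: 5 × 0.0757 × 0.952 = 0.36033
  20–24: 5 × 0.1925 × 0.947 = 0.91149
  25–29: 5 × 0.2574 × 0.942 = 1.21235
  30–34: 5 × 0.1812 × 0.941 = 0.85255
  35–39: 5 × 0.0550 × 0.930 = 0.25575
  40–44: 5 × 0.0144 × 0.912 = 0.06566
Sum = 3.65813
NRR = 0.485 × 3.65813 = 1.77419
NRR > 1, so each generation more than replaces itself.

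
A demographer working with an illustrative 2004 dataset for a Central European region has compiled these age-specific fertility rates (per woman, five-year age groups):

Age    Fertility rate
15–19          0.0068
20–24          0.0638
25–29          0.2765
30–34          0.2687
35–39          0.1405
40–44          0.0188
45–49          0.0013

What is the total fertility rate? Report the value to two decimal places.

Sum of ASFRs = 0.0068 + 0.0638 + 0.2765 + 0.2687 + 0.1405 + 0.0188 + 0.0013 = 0.7764
TFR = 5 × 0.7764 = 3.882

3.88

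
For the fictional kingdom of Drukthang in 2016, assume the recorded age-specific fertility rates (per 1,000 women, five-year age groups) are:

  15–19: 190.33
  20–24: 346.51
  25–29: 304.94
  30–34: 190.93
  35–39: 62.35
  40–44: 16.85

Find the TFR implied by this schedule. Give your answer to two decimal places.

Sum of ASFRs = 190.33 + 346.51 + 304.94 + 190.93 + 62.35 + 16.85 = 1111.91
TFR = 5 × 1111.91 / 1000 = 5.55955

5.56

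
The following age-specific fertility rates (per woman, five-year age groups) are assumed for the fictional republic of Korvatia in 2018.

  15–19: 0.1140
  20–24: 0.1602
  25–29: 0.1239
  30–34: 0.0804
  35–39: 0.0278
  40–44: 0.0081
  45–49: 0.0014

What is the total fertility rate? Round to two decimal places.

2.58

Sum of ASFRs = 0.1140 + 0.1602 + 0.1239 + 0.0804 + 0.0278 + 0.0081 + 0.0014 = 0.5158
TFR = 5 × 0.5158 = 2.579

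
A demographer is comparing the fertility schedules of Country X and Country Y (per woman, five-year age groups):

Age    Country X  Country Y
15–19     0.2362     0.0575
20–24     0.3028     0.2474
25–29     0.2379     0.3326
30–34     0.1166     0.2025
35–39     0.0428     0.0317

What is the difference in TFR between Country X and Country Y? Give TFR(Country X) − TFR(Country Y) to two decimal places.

0.32

Country X:
  Sum of ASFRs = 0.2362 + 0.3028 + 0.2379 + 0.1166 + 0.0428 = 0.9363
  TFR = 5 × 0.9363 = 4.6815
Country Y:
  Sum of ASFRs = 0.0575 + 0.2474 + 0.3326 + 0.2025 + 0.0317 = 0.8717
  TFR = 5 × 0.8717 = 4.3585
Difference = 4.6815 − 4.3585 = 0.323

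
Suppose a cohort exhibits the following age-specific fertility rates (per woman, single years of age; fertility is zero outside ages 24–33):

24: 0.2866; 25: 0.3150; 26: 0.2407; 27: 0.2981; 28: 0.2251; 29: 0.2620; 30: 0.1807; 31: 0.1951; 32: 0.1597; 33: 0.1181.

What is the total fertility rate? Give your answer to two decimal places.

2.28

Sum of ASFRs = 0.2866 + 0.3150 + 0.2407 + 0.2981 + 0.2251 + 0.2620 + 0.1807 + 0.1951 + 0.1597 + 0.1181 = 2.2811
TFR = 2.2811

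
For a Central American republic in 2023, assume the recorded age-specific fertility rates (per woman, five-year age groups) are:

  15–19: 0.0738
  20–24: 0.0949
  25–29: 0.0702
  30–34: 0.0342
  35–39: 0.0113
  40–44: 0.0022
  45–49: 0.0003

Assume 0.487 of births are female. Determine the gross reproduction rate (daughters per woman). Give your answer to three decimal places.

Proportion female at birth = 0.487.
Sum of ASFRs = 0.0738 + 0.0949 + 0.0702 + 0.0342 + 0.0113 + 0.0022 + 0.0003 = 0.2869
TFR = 5 × 0.2869 = 1.4345
GRR = 0.487 × 1.4345 = 0.69860

0.699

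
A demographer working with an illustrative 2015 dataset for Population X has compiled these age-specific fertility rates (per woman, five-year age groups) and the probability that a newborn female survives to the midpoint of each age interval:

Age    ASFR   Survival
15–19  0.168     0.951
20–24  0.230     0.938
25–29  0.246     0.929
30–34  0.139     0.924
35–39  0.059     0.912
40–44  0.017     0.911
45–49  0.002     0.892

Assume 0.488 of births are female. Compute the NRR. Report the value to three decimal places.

Proportion female at birth = 0.488.
Survival-weighted fertility by age (5·fₓ·Sₓ):
  15–19: 5 × 0.168 × 0.951 = 0.79884
  20–24: 5 × 0.230 × 0.938 = 1.07870
  25–29: 5 × 0.246 × 0.929 = 1.14267
  30–34: 5 × 0.139 × 0.924 = 0.64218
  35–39: 5 × 0.059 × 0.912 = 0.26904
  40–44: 5 × 0.017 × 0.911 = 0.07744
  45–49: 5 × 0.002 × 0.892 = 0.00892
Sum = 4.01779
NRR = 0.488 × 4.01779 = 1.96068

1.961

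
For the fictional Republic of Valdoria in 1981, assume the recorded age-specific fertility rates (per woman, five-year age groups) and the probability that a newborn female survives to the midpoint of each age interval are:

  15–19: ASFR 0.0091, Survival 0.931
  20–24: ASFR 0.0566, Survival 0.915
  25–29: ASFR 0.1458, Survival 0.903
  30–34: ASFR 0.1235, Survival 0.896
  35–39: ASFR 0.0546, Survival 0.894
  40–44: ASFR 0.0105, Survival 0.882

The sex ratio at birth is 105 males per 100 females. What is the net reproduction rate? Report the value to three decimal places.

0.880

Proportion female at birth = 100 / (100 + 105) = 0.48780.
Weighting each age-specific rate by interval width and survival:
  15–19: 5 × 0.0091 × 0.931 = 0.04236
  20–24: 5 × 0.0566 × 0.915 = 0.25895
  25–29: 5 × 0.1458 × 0.903 = 0.65829
  30–34: 5 × 0.1235 × 0.896 = 0.55328
  35–39: 5 × 0.0546 × 0.894 = 0.24406
  40–44: 5 × 0.0105 × 0.882 = 0.04631
Sum = 1.80325
NRR = 0.48780 × 1.80325 = 0.87963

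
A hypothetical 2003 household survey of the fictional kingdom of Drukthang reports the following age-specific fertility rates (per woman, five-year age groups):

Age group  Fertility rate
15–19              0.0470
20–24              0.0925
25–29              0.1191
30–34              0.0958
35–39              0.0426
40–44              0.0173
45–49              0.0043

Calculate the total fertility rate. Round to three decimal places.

2.093

Sum of ASFRs = 0.0470 + 0.0925 + 0.1191 + 0.0958 + 0.0426 + 0.0173 + 0.0043 = 0.4186
TFR = 5 × 0.4186 = 2.093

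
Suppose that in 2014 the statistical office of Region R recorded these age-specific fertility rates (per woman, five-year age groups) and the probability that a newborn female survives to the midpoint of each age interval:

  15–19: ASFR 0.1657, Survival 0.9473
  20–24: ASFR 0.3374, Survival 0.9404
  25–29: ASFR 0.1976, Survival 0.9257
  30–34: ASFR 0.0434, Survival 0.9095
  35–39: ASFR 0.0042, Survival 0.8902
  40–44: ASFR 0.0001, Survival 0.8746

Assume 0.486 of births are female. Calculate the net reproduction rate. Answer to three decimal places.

1.702

Proportion female at birth = 0.486.
Survival-weighted fertility by age (5·fₓ·Sₓ):
  15–19: 5 × 0.1657 × 0.9473 = 0.78484
  20–24: 5 × 0.3374 × 0.9404 = 1.58645
  25–29: 5 × 0.1976 × 0.9257 = 0.91459
  30–34: 5 × 0.0434 × 0.9095 = 0.19736
  35–39: 5 × 0.0042 × 0.8902 = 0.01869
  40–44: 5 × 0.0001 × 0.8746 = 0.00044
Sum = 3.50237
NRR = 0.486 × 3.50237 = 1.70215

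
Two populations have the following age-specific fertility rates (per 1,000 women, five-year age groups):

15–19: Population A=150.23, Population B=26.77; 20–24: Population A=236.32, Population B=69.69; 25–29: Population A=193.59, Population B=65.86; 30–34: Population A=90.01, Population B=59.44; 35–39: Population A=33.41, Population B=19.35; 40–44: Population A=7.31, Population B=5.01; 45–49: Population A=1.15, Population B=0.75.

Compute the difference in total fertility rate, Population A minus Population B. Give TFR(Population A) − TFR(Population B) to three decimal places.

Population A:
  Sum of ASFRs = 150.23 + 236.32 + 193.59 + 90.01 + 33.41 + 7.31 + 1.15 = 712.02
  TFR = 5 × 712.02 / 1000 = 3.5601
Population B:
  Sum of ASFRs = 26.77 + 69.69 + 65.86 + 59.44 + 19.35 + 5.01 + 0.75 = 246.87
  TFR = 5 × 246.87 / 1000 = 1.23435
Difference = 3.5601 − 1.23435 = 2.32575

2.326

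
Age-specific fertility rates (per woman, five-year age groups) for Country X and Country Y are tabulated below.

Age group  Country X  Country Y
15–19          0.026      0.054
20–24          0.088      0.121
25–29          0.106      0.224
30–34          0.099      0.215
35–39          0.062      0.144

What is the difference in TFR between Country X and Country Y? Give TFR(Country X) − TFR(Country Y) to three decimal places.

-1.885

Country X:
  Sum of ASFRs = 0.026 + 0.088 + 0.106 + 0.099 + 0.062 = 0.381
  TFR = 5 × 0.381 = 1.905
Country Y:
  Sum of ASFRs = 0.054 + 0.121 + 0.224 + 0.215 + 0.144 = 0.758
  TFR = 5 × 0.758 = 3.79
Difference = 1.905 − 3.79 = -1.885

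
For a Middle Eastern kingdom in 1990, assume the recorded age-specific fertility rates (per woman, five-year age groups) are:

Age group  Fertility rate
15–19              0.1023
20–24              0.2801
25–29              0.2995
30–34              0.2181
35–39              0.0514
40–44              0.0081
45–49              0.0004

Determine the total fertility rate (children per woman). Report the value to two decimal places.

Sum of ASFRs = 0.1023 + 0.2801 + 0.2995 + 0.2181 + 0.0514 + 0.0081 + 0.0004 = 0.9599
TFR = 5 × 0.9599 = 4.7995

4.80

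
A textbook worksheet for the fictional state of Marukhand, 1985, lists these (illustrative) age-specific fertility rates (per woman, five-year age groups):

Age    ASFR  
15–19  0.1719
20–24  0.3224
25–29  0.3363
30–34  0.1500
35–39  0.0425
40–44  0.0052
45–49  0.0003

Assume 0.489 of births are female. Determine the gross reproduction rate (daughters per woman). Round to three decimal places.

2.515

Proportion female at birth = 0.489.
Sum of ASFRs = 0.1719 + 0.3224 + 0.3363 + 0.1500 + 0.0425 + 0.0052 + 0.0003 = 1.0286
TFR = 5 × 1.0286 = 5.143
GRR = 0.489 × 5.143 = 2.51493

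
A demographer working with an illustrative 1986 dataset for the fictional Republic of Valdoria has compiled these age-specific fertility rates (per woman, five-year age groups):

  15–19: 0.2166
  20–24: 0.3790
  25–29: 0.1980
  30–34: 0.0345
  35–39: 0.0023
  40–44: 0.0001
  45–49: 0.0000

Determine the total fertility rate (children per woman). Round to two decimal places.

Sum of ASFRs = 0.2166 + 0.3790 + 0.1980 + 0.0345 + 0.0023 + 0.0001 + 0.0000 = 0.8305
TFR = 5 × 0.8305 = 4.1525

4.15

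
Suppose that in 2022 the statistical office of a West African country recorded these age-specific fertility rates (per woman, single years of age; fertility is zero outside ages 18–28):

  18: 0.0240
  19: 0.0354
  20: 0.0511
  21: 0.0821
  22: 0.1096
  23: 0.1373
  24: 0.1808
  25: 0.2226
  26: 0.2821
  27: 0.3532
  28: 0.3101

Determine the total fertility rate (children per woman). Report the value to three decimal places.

Sum of ASFRs = 0.0240 + 0.0354 + 0.0511 + 0.0821 + 0.1096 + 0.1373 + 0.1808 + 0.2226 + 0.2821 + 0.3532 + 0.3101 = 1.7883
TFR = 1.7883

1.788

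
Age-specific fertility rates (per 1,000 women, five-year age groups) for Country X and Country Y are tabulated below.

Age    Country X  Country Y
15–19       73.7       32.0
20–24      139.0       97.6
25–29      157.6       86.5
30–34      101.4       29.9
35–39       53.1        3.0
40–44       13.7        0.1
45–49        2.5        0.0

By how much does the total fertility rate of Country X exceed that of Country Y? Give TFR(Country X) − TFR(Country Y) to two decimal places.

Country X:
  Sum of ASFRs = 73.7 + 139.0 + 157.6 + 101.4 + 53.1 + 13.7 + 2.5 = 541.0
  TFR = 5 × 541.0 / 1000 = 2.705
Country Y:
  Sum of ASFRs = 32.0 + 97.6 + 86.5 + 29.9 + 3.0 + 0.1 + 0.0 = 249.1
  TFR = 5 × 249.1 / 1000 = 1.2455
Difference = 2.705 − 1.2455 = 1.4595

1.46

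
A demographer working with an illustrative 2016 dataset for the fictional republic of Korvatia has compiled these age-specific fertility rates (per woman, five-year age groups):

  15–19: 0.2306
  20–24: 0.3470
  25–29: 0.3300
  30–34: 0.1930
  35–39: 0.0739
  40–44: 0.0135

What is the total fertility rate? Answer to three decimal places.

Sum of ASFRs = 0.2306 + 0.3470 + 0.3300 + 0.1930 + 0.0739 + 0.0135 = 1.1880
TFR = 5 × 1.1880 = 5.94

5.940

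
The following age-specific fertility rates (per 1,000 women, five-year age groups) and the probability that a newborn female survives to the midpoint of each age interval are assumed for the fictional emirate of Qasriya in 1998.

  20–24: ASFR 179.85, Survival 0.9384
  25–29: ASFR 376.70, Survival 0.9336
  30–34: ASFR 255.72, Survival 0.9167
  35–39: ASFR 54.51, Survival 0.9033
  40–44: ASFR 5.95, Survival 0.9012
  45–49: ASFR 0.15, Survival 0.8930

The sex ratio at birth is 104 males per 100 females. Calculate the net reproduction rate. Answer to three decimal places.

Proportion female at birth = 100 / (100 + 104) = 0.49020.
Weighting each age-specific rate by interval width and survival:
  20–24: 5 × 179.85/1000 × 0.9384 = 0.84386
  25–29: 5 × 376.70/1000 × 0.9336 = 1.75844
  30–34: 5 × 255.72/1000 × 0.9167 = 1.17209
  35–39: 5 × 54.51/1000 × 0.9033 = 0.24619
  40–44: 5 × 5.95/1000 × 0.9012 = 0.02681
  45–49: 5 × 0.15/1000 × 0.8930 = 0.00067
Sum = 4.04806
NRR = 0.49020 × 4.04806 = 1.98436

1.984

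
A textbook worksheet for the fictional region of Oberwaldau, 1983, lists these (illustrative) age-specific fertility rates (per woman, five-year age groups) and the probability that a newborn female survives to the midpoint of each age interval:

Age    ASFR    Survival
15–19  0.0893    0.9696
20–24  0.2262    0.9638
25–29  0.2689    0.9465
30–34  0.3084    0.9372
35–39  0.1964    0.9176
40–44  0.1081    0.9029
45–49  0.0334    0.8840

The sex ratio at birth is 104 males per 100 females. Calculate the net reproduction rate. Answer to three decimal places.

Proportion female at birth = 100 / (100 + 104) = 0.49020.
Per-age-group product (5 × ASFR × survival probability):
  15–19: 5 × 0.0893 × 0.9696 = 0.43293
  20–24: 5 × 0.2262 × 0.9638 = 1.09006
  25–29: 5 × 0.2689 × 0.9465 = 1.27257
  30–34: 5 × 0.3084 × 0.9372 = 1.44516
  35–39: 5 × 0.1964 × 0.9176 = 0.90108
  40–44: 5 × 0.1081 × 0.9029 = 0.48802
  45–49: 5 × 0.0334 × 0.8840 = 0.14763
Sum = 5.77745
NRR = 0.49020 × 5.77745 = 2.83211
An NRR exceeding 1 indicates intrinsic growth under these rates.

2.832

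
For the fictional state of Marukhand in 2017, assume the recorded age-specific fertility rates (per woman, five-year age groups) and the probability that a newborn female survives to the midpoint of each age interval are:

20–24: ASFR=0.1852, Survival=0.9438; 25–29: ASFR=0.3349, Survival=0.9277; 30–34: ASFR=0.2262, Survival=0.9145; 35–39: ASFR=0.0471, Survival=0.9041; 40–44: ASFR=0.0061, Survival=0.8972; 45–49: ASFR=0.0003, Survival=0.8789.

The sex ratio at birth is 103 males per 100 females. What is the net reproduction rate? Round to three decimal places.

Proportion female at birth = 100 / (100 + 103) = 0.49261.
Per-age-group product (5 × ASFR × survival probability):
  20–24: 5 × 0.1852 × 0.9438 = 0.87396
  25–29: 5 × 0.3349 × 0.9277 = 1.55343
  30–34: 5 × 0.2262 × 0.9145 = 1.03430
  35–39: 5 × 0.0471 × 0.9041 = 0.21292
  40–44: 5 × 0.0061 × 0.8972 = 0.02736
  45–49: 5 × 0.0003 × 0.8789 = 0.00132
Sum = 3.70329
NRR = 0.49261 × 3.70329 = 1.82428

1.824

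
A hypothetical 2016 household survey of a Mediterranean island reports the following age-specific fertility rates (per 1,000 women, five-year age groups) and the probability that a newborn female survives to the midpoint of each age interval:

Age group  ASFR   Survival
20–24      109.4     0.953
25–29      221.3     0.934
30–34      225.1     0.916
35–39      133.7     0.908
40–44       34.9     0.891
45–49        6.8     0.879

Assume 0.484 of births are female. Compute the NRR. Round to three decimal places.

Proportion female at birth = 0.484.
Each age group contributes 5 × ASFR × survival:
  20–24: 5 × 109.4/1000 × 0.953 = 0.52129
  25–29: 5 × 221.3/1000 × 0.934 = 1.03347
  30–34: 5 × 225.1/1000 × 0.916 = 1.03096
  35–39: 5 × 133.7/1000 × 0.908 = 0.60700
  40–44: 5 × 34.9/1000 × 0.891 = 0.15548
  45–49: 5 × 6.8/1000 × 0.879 = 0.02989
Sum = 3.37809
NRR = 0.484 × 3.37809 = 1.63500

1.635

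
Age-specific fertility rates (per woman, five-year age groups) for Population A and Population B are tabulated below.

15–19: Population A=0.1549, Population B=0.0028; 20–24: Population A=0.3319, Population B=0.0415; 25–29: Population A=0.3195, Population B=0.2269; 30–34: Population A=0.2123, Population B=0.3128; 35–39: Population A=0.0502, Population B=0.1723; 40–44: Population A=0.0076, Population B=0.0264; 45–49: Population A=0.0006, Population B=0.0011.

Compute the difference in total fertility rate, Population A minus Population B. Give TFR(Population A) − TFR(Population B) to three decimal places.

Population A:
  Sum of ASFRs = 0.1549 + 0.3319 + 0.3195 + 0.2123 + 0.0502 + 0.0076 + 0.0006 = 1.0770
  TFR = 5 × 1.0770 = 5.385
Population B:
  Sum of ASFRs = 0.0028 + 0.0415 + 0.2269 + 0.3128 + 0.1723 + 0.0264 + 0.0011 = 0.7838
  TFR = 5 × 0.7838 = 3.919
Difference = 5.385 − 3.919 = 1.466

1.466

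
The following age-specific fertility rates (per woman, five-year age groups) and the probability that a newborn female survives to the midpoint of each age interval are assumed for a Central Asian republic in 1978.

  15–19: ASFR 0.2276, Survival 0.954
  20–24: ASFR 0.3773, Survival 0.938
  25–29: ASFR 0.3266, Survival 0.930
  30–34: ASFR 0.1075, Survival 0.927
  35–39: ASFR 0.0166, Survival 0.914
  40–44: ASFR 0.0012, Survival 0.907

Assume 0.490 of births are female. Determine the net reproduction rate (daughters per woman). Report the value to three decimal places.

2.427

Proportion female at birth = 0.490.
Weighting each age-specific rate by interval width and survival:
  15–19: 5 × 0.2276 × 0.954 = 1.08565
  20–24: 5 × 0.3773 × 0.938 = 1.76954
  25–29: 5 × 0.3266 × 0.930 = 1.51869
  30–34: 5 × 0.1075 × 0.927 = 0.49826
  35–39: 5 × 0.0166 × 0.914 = 0.07586
  40–44: 5 × 0.0012 × 0.907 = 0.00544
Sum = 4.95344
NRR = 0.490 × 4.95344 = 2.42719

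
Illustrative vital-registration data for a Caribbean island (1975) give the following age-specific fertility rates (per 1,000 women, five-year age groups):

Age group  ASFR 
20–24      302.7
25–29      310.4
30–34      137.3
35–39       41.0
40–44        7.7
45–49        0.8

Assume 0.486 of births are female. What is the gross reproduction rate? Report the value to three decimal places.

1.944

Proportion female at birth = 0.486.
Sum of ASFRs = 302.7 + 310.4 + 137.3 + 41.0 + 7.7 + 0.8 = 799.9
TFR = 5 × 799.9 / 1000 = 3.9995
GRR = 0.486 × 3.9995 = 1.94376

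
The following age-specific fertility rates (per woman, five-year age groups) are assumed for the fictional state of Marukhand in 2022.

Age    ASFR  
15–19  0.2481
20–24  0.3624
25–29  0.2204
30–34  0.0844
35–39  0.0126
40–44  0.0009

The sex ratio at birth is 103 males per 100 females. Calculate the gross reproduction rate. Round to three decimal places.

2.288

Proportion female at birth = 100 / (100 + 103) = 0.49261.
Sum of ASFRs = 0.2481 + 0.3624 + 0.2204 + 0.0844 + 0.0126 + 0.0009 = 0.9288
TFR = 5 × 0.9288 = 4.644
GRR = 0.49261 × 4.644 = 2.28768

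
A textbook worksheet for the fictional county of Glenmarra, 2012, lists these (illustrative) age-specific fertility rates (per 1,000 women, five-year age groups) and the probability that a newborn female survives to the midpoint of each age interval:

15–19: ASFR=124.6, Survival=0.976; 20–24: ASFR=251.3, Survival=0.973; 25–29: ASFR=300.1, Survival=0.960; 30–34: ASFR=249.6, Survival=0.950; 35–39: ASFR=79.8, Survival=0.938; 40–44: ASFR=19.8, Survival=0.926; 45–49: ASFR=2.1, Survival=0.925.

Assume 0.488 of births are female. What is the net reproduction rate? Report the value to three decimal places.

Proportion female at birth = 0.488.
Weighting each age-specific rate by interval width and survival:
  15–19: 5 × 124.6/1000 × 0.976 = 0.60805
  20–24: 5 × 251.3/1000 × 0.973 = 1.22257
  25–29: 5 × 300.1/1000 × 0.960 = 1.44048
  30–34: 5 × 249.6/1000 × 0.950 = 1.18560
  35–39: 5 × 79.8/1000 × 0.938 = 0.37426
  40–44: 5 × 19.8/1000 × 0.926 = 0.09167
  45–49: 5 × 2.1/1000 × 0.925 = 0.00971
Sum = 4.93234
NRR = 0.488 × 4.93234 = 2.40698
With NRR above 1 the population is above replacement fertility.

2.407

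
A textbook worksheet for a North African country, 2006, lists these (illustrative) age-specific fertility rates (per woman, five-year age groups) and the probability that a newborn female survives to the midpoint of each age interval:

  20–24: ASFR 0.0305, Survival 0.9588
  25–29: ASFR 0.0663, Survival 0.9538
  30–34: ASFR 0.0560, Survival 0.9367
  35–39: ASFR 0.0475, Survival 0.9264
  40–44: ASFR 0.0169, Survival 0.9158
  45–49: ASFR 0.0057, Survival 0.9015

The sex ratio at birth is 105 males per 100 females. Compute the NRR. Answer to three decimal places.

Proportion female at birth = 100 / (100 + 105) = 0.48780.
Per-age-group product (5 × ASFR × survival probability):
  20–24: 5 × 0.0305 × 0.9588 = 0.14622
  25–29: 5 × 0.0663 × 0.9538 = 0.31618
  30–34: 5 × 0.0560 × 0.9367 = 0.26228
  35–39: 5 × 0.0475 × 0.9264 = 0.22002
  40–44: 5 × 0.0169 × 0.9158 = 0.07739
  45–49: 5 × 0.0057 × 0.9015 = 0.02569
Sum = 1.04778
NRR = 0.48780 × 1.04778 = 0.51111
NRR < 1, so the cohort does not fully replace itself.

0.511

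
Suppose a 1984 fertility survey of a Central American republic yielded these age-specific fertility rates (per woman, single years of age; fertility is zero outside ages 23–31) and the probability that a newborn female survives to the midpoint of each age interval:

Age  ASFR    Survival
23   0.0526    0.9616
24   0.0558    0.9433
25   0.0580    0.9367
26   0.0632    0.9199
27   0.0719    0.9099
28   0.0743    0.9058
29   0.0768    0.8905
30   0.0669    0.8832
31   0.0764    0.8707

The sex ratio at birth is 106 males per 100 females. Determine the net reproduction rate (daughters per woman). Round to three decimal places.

Proportion female at birth = 100 / (100 + 106) = 0.48544.
Per-age-group product (1 × ASFR × survival probability):
  23: 1 × 0.0526 × 0.9616 = 0.05058
  24: 1 × 0.0558 × 0.9433 = 0.05264
  25: 1 × 0.0580 × 0.9367 = 0.05433
  26: 1 × 0.0632 × 0.9199 = 0.05814
  27: 1 × 0.0719 × 0.9099 = 0.06542
  28: 1 × 0.0743 × 0.9058 = 0.06730
  29: 1 × 0.0768 × 0.8905 = 0.06839
  30: 1 × 0.0669 × 0.8832 = 0.05909
  31: 1 × 0.0764 × 0.8707 = 0.06652
Sum = 0.54241
NRR = 0.48544 × 0.54241 = 0.26331

0.263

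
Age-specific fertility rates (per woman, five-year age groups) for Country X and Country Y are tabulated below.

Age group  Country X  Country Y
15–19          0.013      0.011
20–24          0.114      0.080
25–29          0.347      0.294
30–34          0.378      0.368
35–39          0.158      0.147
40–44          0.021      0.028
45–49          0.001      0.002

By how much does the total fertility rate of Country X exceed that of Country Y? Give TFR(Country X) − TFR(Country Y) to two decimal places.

Country X:
  Sum of ASFRs = 0.013 + 0.114 + 0.347 + 0.378 + 0.158 + 0.021 + 0.001 = 1.032
  TFR = 5 × 1.032 = 5.16
Country Y:
  Sum of ASFRs = 0.011 + 0.080 + 0.294 + 0.368 + 0.147 + 0.028 + 0.002 = 0.930
  TFR = 5 × 0.930 = 4.65
Difference = 5.16 − 4.65 = 0.51

0.51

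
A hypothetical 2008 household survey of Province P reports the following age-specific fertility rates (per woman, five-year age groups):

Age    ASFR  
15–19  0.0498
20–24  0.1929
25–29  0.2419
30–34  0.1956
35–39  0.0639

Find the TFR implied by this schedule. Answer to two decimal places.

3.72

Sum of ASFRs = 0.0498 + 0.1929 + 0.2419 + 0.1956 + 0.0639 = 0.7441
TFR = 5 × 0.7441 = 3.7205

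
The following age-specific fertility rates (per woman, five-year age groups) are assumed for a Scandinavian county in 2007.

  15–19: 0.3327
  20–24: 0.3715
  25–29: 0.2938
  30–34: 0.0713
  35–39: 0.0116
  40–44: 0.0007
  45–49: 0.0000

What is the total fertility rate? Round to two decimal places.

Sum of ASFRs = 0.3327 + 0.3715 + 0.2938 + 0.0713 + 0.0116 + 0.0007 + 0.0000 = 1.0816
TFR = 5 × 1.0816 = 5.408

5.41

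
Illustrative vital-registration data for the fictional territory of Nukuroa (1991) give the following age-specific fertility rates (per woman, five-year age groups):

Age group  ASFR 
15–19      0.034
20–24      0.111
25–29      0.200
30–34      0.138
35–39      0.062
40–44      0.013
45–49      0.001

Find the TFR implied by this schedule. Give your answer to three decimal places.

2.795

Sum of ASFRs = 0.034 + 0.111 + 0.200 + 0.138 + 0.062 + 0.013 + 0.001 = 0.559
TFR = 5 × 0.559 = 2.795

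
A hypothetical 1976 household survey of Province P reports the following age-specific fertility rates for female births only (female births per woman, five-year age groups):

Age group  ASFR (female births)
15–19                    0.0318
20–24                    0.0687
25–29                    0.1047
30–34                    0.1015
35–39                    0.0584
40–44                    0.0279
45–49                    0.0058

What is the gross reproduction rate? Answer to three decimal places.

1.994

Sum of female ASFRs = 0.0318 + 0.0687 + 0.1047 + 0.1015 + 0.0584 + 0.0279 + 0.0058 = 0.3988
GRR = 5 × 0.3988 = 1.994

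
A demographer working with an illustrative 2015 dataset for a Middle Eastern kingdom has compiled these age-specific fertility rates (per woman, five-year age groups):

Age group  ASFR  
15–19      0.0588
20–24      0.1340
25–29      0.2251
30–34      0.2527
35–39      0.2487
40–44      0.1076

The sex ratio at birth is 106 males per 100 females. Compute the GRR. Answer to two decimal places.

2.49

Proportion female at birth = 100 / (100 + 106) = 0.48544.
Sum of ASFRs = 0.0588 + 0.1340 + 0.2251 + 0.2527 + 0.2487 + 0.1076 = 1.0269
TFR = 5 × 1.0269 = 5.1345
GRR = 0.48544 × 5.1345 = 2.49249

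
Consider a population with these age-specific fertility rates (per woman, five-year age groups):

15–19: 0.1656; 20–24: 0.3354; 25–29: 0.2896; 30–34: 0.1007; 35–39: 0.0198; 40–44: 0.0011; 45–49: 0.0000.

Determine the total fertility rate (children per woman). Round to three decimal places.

Sum of ASFRs = 0.1656 + 0.3354 + 0.2896 + 0.1007 + 0.0198 + 0.0011 + 0.0000 = 0.9122
TFR = 5 × 0.9122 = 4.561

4.561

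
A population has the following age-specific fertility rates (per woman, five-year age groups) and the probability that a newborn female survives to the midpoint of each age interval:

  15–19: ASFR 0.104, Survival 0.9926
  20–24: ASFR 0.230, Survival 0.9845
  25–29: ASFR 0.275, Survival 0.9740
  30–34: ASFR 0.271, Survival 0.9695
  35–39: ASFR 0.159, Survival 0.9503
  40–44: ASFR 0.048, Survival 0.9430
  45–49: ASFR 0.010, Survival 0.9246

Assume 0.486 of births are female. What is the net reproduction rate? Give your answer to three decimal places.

Proportion female at birth = 0.486.
Each age group contributes 5 × ASFR × survival:
  15–19: 5 × 0.104 × 0.9926 = 0.51615
  20–24: 5 × 0.230 × 0.9845 = 1.13218
  25–29: 5 × 0.275 × 0.9740 = 1.33925
  30–34: 5 × 0.271 × 0.9695 = 1.31367
  35–39: 5 × 0.159 × 0.9503 = 0.75549
  40–44: 5 × 0.048 × 0.9430 = 0.22632
  45–49: 5 × 0.010 × 0.9246 = 0.04623
Sum = 5.32929
NRR = 0.486 × 5.32929 = 2.59003
An NRR exceeding 1 indicates intrinsic growth under these rates.

2.590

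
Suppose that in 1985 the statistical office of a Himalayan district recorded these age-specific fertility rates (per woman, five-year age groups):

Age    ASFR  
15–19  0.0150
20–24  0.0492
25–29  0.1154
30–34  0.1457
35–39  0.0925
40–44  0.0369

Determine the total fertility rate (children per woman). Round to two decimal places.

Sum of ASFRs = 0.0150 + 0.0492 + 0.1154 + 0.1457 + 0.0925 + 0.0369 = 0.4547
TFR = 5 × 0.4547 = 2.2735

2.27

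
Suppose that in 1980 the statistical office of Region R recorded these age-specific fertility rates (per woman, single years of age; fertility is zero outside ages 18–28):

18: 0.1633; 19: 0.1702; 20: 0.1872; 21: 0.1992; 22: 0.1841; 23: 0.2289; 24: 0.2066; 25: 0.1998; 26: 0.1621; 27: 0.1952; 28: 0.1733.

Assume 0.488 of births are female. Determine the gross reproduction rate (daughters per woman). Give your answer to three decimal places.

1.010

Proportion female at birth = 0.488.
Sum of ASFRs = 0.1633 + 0.1702 + 0.1872 + 0.1992 + 0.1841 + 0.2289 + 0.2066 + 0.1998 + 0.1621 + 0.1952 + 0.1733 = 2.0699
TFR = 2.0699
GRR = 0.488 × 2.0699 = 1.01011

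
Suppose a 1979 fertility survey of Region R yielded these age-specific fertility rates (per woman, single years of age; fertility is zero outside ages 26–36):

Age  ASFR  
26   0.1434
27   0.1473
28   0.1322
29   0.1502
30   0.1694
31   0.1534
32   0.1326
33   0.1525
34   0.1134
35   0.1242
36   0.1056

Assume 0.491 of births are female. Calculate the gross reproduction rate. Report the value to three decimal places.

0.748

Proportion female at birth = 0.491.
Sum of ASFRs = 0.1434 + 0.1473 + 0.1322 + 0.1502 + 0.1694 + 0.1534 + 0.1326 + 0.1525 + 0.1134 + 0.1242 + 0.1056 = 1.5242
TFR = 1.5242
GRR = 0.491 × 1.5242 = 0.74838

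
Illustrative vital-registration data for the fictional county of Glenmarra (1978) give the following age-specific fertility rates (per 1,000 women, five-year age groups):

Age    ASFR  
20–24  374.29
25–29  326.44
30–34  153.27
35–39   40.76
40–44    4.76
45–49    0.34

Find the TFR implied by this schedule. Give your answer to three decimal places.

Sum of ASFRs = 374.29 + 326.44 + 153.27 + 40.76 + 4.76 + 0.34 = 899.86
TFR = 5 × 899.86 / 1000 = 4.4993

4.499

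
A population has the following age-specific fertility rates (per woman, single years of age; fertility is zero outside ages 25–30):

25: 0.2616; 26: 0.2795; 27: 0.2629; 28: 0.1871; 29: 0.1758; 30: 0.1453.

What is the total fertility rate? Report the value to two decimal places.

1.31

Sum of ASFRs = 0.2616 + 0.2795 + 0.2629 + 0.1871 + 0.1758 + 0.1453 = 1.3122
TFR = 1.3122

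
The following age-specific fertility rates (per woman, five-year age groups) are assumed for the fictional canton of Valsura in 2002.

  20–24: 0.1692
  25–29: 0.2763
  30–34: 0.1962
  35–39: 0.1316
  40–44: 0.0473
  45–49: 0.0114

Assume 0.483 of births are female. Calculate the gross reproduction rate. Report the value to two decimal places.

Proportion female at birth = 0.483.
Sum of ASFRs = 0.1692 + 0.2763 + 0.1962 + 0.1316 + 0.0473 + 0.0114 = 0.8320
TFR = 5 × 0.8320 = 4.16
GRR = 0.483 × 4.16 = 2.00928

2.01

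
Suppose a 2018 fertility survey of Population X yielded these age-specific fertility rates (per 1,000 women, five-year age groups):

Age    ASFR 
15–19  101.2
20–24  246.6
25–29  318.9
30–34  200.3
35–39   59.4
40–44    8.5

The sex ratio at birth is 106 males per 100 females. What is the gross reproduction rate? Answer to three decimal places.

2.269

Proportion female at birth = 100 / (100 + 106) = 0.48544.
Sum of ASFRs = 101.2 + 246.6 + 318.9 + 200.3 + 59.4 + 8.5 = 934.9
TFR = 5 × 934.9 / 1000 = 4.6745
GRR = 0.48544 × 4.6745 = 2.26919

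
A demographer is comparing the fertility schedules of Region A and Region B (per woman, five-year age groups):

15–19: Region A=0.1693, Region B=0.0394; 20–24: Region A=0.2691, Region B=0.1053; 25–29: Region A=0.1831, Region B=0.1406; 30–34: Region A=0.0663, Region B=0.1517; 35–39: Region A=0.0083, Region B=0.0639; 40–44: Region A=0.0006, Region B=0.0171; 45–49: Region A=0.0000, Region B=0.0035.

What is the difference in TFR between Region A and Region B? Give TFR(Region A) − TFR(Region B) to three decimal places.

0.876

Region A:
  Sum of ASFRs = 0.1693 + 0.2691 + 0.1831 + 0.0663 + 0.0083 + 0.0006 + 0.0000 = 0.6967
  TFR = 5 × 0.6967 = 3.4835
Region B:
  Sum of ASFRs = 0.0394 + 0.1053 + 0.1406 + 0.1517 + 0.0639 + 0.0171 + 0.0035 = 0.5215
  TFR = 5 × 0.5215 = 2.6075
Difference = 3.4835 − 2.6075 = 0.876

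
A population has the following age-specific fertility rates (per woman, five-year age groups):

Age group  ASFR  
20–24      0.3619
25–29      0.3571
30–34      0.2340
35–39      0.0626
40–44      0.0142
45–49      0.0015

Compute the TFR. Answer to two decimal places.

5.16

Sum of ASFRs = 0.3619 + 0.3571 + 0.2340 + 0.0626 + 0.0142 + 0.0015 = 1.0313
TFR = 5 × 1.0313 = 5.1565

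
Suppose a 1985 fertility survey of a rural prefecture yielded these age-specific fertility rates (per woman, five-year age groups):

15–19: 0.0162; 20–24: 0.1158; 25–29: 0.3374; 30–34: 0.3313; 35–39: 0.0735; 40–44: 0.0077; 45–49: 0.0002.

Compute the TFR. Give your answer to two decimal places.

Sum of ASFRs = 0.0162 + 0.1158 + 0.3374 + 0.3313 + 0.0735 + 0.0077 + 0.0002 = 0.8821
TFR = 5 × 0.8821 = 4.4105

4.41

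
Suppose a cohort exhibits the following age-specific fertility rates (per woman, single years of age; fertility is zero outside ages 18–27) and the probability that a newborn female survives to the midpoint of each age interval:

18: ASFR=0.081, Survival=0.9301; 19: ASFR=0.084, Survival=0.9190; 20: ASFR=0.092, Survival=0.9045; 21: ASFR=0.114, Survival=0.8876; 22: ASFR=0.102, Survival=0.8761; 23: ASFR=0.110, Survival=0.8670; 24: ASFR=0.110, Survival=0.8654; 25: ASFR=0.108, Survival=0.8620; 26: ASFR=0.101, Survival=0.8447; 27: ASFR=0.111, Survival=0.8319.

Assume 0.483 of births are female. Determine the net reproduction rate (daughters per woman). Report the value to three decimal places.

Proportion female at birth = 0.483.
Survival-weighted fertility by age (1·fₓ·Sₓ):
  18: 1 × 0.081 × 0.9301 = 0.07534
  19: 1 × 0.084 × 0.9190 = 0.07720
  20: 1 × 0.092 × 0.9045 = 0.08321
  21: 1 × 0.114 × 0.8876 = 0.10119
  22: 1 × 0.102 × 0.8761 = 0.08936
  23: 1 × 0.110 × 0.8670 = 0.09537
  24: 1 × 0.110 × 0.8654 = 0.09519
  25: 1 × 0.108 × 0.8620 = 0.09310
  26: 1 × 0.101 × 0.8447 = 0.08531
  27: 1 × 0.111 × 0.8319 = 0.09234
Sum = 0.88761
NRR = 0.483 × 0.88761 = 0.42872
NRR < 1, so the cohort does not fully replace itself.

0.429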